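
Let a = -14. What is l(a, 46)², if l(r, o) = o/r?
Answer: 529/49 ≈ 10.796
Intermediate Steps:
l(a, 46)² = (46/(-14))² = (46*(-1/14))² = (-23/7)² = 529/49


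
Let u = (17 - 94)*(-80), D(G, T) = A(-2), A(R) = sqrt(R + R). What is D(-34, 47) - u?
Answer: -6160 + 2*I ≈ -6160.0 + 2.0*I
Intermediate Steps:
A(R) = sqrt(2)*sqrt(R) (A(R) = sqrt(2*R) = sqrt(2)*sqrt(R))
D(G, T) = 2*I (D(G, T) = sqrt(2)*sqrt(-2) = sqrt(2)*(I*sqrt(2)) = 2*I)
u = 6160 (u = -77*(-80) = 6160)
D(-34, 47) - u = 2*I - 1*6160 = 2*I - 6160 = -6160 + 2*I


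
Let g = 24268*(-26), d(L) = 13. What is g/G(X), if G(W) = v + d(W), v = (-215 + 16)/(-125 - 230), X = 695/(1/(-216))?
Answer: -111996820/2407 ≈ -46530.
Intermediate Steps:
g = -630968
X = -150120 (X = 695/(-1/216) = 695*(-216) = -150120)
v = 199/355 (v = -199/(-355) = -199*(-1/355) = 199/355 ≈ 0.56056)
G(W) = 4814/355 (G(W) = 199/355 + 13 = 4814/355)
g/G(X) = -630968/4814/355 = -630968*355/4814 = -111996820/2407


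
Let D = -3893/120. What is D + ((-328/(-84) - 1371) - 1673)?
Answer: -2580931/840 ≈ -3072.5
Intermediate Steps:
D = -3893/120 (D = -3893*1/120 = -3893/120 ≈ -32.442)
D + ((-328/(-84) - 1371) - 1673) = -3893/120 + ((-328/(-84) - 1371) - 1673) = -3893/120 + ((-328*(-1/84) - 1371) - 1673) = -3893/120 + ((82/21 - 1371) - 1673) = -3893/120 + (-28709/21 - 1673) = -3893/120 - 63842/21 = -2580931/840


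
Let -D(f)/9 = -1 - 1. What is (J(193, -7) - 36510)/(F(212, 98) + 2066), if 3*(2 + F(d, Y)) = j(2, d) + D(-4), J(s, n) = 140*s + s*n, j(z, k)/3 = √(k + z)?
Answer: -11220435/2142343 + 10841*√214/4284686 ≈ -5.2004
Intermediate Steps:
j(z, k) = 3*√(k + z)
D(f) = 18 (D(f) = -9*(-1 - 1) = -9*(-2) = 18)
J(s, n) = 140*s + n*s
F(d, Y) = 4 + √(2 + d) (F(d, Y) = -2 + (3*√(d + 2) + 18)/3 = -2 + (3*√(2 + d) + 18)/3 = -2 + (18 + 3*√(2 + d))/3 = -2 + (6 + √(2 + d)) = 4 + √(2 + d))
(J(193, -7) - 36510)/(F(212, 98) + 2066) = (193*(140 - 7) - 36510)/((4 + √(2 + 212)) + 2066) = (193*133 - 36510)/((4 + √214) + 2066) = (25669 - 36510)/(2070 + √214) = -10841/(2070 + √214)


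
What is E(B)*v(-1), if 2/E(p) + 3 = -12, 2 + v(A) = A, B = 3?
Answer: ⅖ ≈ 0.40000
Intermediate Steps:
v(A) = -2 + A
E(p) = -2/15 (E(p) = 2/(-3 - 12) = 2/(-15) = 2*(-1/15) = -2/15)
E(B)*v(-1) = -2*(-2 - 1)/15 = -2/15*(-3) = ⅖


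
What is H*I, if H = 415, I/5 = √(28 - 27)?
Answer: 2075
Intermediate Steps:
I = 5 (I = 5*√(28 - 27) = 5*√1 = 5*1 = 5)
H*I = 415*5 = 2075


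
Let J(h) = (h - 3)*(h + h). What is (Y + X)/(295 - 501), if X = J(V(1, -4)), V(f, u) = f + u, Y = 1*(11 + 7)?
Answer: -27/103 ≈ -0.26214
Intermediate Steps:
Y = 18 (Y = 1*18 = 18)
J(h) = 2*h*(-3 + h) (J(h) = (-3 + h)*(2*h) = 2*h*(-3 + h))
X = 36 (X = 2*(1 - 4)*(-3 + (1 - 4)) = 2*(-3)*(-3 - 3) = 2*(-3)*(-6) = 36)
(Y + X)/(295 - 501) = (18 + 36)/(295 - 501) = 54/(-206) = 54*(-1/206) = -27/103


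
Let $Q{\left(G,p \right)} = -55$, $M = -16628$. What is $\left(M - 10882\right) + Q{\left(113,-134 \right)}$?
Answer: $-27565$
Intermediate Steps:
$\left(M - 10882\right) + Q{\left(113,-134 \right)} = \left(-16628 - 10882\right) - 55 = -27510 - 55 = -27565$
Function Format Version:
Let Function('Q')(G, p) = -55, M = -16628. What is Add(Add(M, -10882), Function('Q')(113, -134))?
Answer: -27565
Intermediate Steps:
Add(Add(M, -10882), Function('Q')(113, -134)) = Add(Add(-16628, -10882), -55) = Add(-27510, -55) = -27565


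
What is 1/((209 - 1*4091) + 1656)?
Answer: -1/2226 ≈ -0.00044924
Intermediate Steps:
1/((209 - 1*4091) + 1656) = 1/((209 - 4091) + 1656) = 1/(-3882 + 1656) = 1/(-2226) = -1/2226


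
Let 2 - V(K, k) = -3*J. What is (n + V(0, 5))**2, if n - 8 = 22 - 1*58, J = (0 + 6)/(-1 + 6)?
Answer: 12544/25 ≈ 501.76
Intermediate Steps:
J = 6/5 ≈ 1.2000
V(K, k) = 28/5 (V(K, k) = 2 - (-3)*6/5 = 2 - 1*(-18/5) = 2 + 18/5 = 28/5)
n = -28 (n = 8 + (22 - 1*58) = 8 + (22 - 58) = 8 - 36 = -28)
(n + V(0, 5))**2 = (-28 + 28/5)**2 = (-112/5)**2 = 12544/25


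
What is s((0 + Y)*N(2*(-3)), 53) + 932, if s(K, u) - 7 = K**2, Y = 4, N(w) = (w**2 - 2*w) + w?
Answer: 29163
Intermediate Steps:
N(w) = w**2 - w
s(K, u) = 7 + K**2
s((0 + Y)*N(2*(-3)), 53) + 932 = (7 + ((0 + 4)*((2*(-3))*(-1 + 2*(-3))))**2) + 932 = (7 + (4*(-6*(-1 - 6)))**2) + 932 = (7 + (4*(-6*(-7)))**2) + 932 = (7 + (4*42)**2) + 932 = (7 + 168**2) + 932 = (7 + 28224) + 932 = 28231 + 932 = 29163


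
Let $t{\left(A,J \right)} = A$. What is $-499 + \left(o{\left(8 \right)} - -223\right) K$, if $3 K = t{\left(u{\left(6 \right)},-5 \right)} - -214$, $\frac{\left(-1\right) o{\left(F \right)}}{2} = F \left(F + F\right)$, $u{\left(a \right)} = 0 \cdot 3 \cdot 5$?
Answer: $-2853$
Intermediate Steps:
$u{\left(a \right)} = 0$ ($u{\left(a \right)} = 0 \cdot 5 = 0$)
$o{\left(F \right)} = - 4 F^{2}$ ($o{\left(F \right)} = - 2 F \left(F + F\right) = - 2 F 2 F = - 2 \cdot 2 F^{2} = - 4 F^{2}$)
$K = \frac{214}{3}$ ($K = \frac{0 - -214}{3} = \frac{0 + 214}{3} = \frac{1}{3} \cdot 214 = \frac{214}{3} \approx 71.333$)
$-499 + \left(o{\left(8 \right)} - -223\right) K = -499 + \left(- 4 \cdot 8^{2} - -223\right) \frac{214}{3} = -499 + \left(\left(-4\right) 64 + 223\right) \frac{214}{3} = -499 + \left(-256 + 223\right) \frac{214}{3} = -499 - 2354 = -2853$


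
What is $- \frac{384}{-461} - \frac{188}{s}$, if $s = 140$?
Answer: $- \frac{8227}{16135} \approx -0.50989$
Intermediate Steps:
$- \frac{384}{-461} - \frac{188}{s} = - \frac{384}{-461} - \frac{188}{140} = \left(-384\right) \left(- \frac{1}{461}\right) - \frac{47}{35} = \frac{384}{461} - \frac{47}{35} = - \frac{8227}{16135}$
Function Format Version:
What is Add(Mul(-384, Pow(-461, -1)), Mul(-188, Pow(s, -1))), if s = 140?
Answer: Rational(-8227, 16135) ≈ -0.50989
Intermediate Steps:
Add(Mul(-384, Pow(-461, -1)), Mul(-188, Pow(s, -1))) = Add(Mul(-384, Pow(-461, -1)), Mul(-188, Pow(140, -1))) = Add(Mul(-384, Rational(-1, 461)), Mul(-188, Rational(1, 140))) = Add(Rational(384, 461), Rational(-47, 35)) = Rational(-8227, 16135)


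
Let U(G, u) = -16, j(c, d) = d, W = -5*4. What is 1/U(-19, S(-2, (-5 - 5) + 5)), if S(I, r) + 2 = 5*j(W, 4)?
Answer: -1/16 ≈ -0.062500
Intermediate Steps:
W = -20
S(I, r) = 18 (S(I, r) = -2 + 5*4 = -2 + 20 = 18)
1/U(-19, S(-2, (-5 - 5) + 5)) = 1/(-16) = -1/16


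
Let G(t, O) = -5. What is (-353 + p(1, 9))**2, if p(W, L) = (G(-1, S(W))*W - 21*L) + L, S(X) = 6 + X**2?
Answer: 289444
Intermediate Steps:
p(W, L) = -20*L - 5*W (p(W, L) = (-5*W - 21*L) + L = (-21*L - 5*W) + L = -20*L - 5*W)
(-353 + p(1, 9))**2 = (-353 + (-20*9 - 5*1))**2 = (-353 + (-180 - 5))**2 = (-353 - 185)**2 = (-538)**2 = 289444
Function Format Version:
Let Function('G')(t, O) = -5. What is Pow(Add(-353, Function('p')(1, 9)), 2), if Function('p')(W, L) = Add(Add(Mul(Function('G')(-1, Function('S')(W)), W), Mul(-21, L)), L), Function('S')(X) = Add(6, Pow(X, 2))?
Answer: 289444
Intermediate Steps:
Function('p')(W, L) = Add(Mul(-20, L), Mul(-5, W)) (Function('p')(W, L) = Add(Add(Mul(-5, W), Mul(-21, L)), L) = Add(Add(Mul(-21, L), Mul(-5, W)), L) = Add(Mul(-20, L), Mul(-5, W)))
Pow(Add(-353, Function('p')(1, 9)), 2) = Pow(Add(-353, Add(Mul(-20, 9), Mul(-5, 1))), 2) = Pow(Add(-353, Add(-180, -5)), 2) = Pow(Add(-353, -185), 2) = Pow(-538, 2) = 289444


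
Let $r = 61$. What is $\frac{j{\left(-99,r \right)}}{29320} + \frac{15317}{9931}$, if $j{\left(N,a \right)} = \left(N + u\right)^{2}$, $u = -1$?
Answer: $\frac{13710111}{7279423} \approx 1.8834$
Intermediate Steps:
$j{\left(N,a \right)} = \left(-1 + N\right)^{2}$ ($j{\left(N,a \right)} = \left(N - 1\right)^{2} = \left(-1 + N\right)^{2}$)
$\frac{j{\left(-99,r \right)}}{29320} + \frac{15317}{9931} = \frac{\left(-1 - 99\right)^{2}}{29320} + \frac{15317}{9931} = \left(-100\right)^{2} \cdot \frac{1}{29320} + 15317 \cdot \frac{1}{9931} = 10000 \cdot \frac{1}{29320} + \frac{15317}{9931} = \frac{250}{733} + \frac{15317}{9931} = \frac{13710111}{7279423}$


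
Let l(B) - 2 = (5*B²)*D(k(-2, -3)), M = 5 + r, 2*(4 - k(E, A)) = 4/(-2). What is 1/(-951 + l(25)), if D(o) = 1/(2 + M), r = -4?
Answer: 3/278 ≈ 0.010791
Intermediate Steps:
k(E, A) = 5 (k(E, A) = 4 - 2/(-2) = 4 - 2*(-1)/2 = 4 - ½*(-2) = 4 + 1 = 5)
M = 1 (M = 5 - 4 = 1)
D(o) = ⅓ (D(o) = 1/(2 + 1) = 1/3 = ⅓)
l(B) = 2 + 5*B²/3 (l(B) = 2 + (5*B²)*(⅓) = 2 + 5*B²/3)
1/(-951 + l(25)) = 1/(-951 + (2 + (5/3)*25²)) = 1/(-951 + (2 + (5/3)*625)) = 1/(-951 + (2 + 3125/3)) = 1/(-951 + 3131/3) = 1/(278/3) = 3/278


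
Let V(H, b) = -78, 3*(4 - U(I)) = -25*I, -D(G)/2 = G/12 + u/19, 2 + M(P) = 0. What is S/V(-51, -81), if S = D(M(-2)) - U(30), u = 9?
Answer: 14513/4446 ≈ 3.2643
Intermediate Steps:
M(P) = -2 (M(P) = -2 + 0 = -2)
D(G) = -18/19 - G/6 (D(G) = -2*(G/12 + 9/19) = -2*(9/19 + G/12) = -18/19 - G/6)
U(I) = 4 + 25*I/3 (U(I) = 4 - (-25)*I/3 = 4 + 25*I/3)
S = -14513/57 (S = (-18/19 - ⅙*(-2)) - (4 + (25/3)*30) = (-18/19 + ⅓) - (4 + 250) = -35/57 - 1*254 = -35/57 - 254 = -14513/57 ≈ -254.61)
S/V(-51, -81) = -14513/57/(-78) = -14513/57*(-1/78) = 14513/4446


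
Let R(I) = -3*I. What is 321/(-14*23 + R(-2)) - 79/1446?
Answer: -244565/228468 ≈ -1.0705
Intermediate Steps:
321/(-14*23 + R(-2)) - 79/1446 = 321/(-14*23 - 3*(-2)) - 79/1446 = 321/(-322 + 6) - 79*1/1446 = 321/(-316) - 79/1446 = 321*(-1/316) - 79/1446 = -321/316 - 79/1446 = -244565/228468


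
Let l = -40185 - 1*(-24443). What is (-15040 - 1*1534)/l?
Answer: 8287/7871 ≈ 1.0529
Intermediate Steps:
l = -15742 (l = -40185 + 24443 = -15742)
(-15040 - 1*1534)/l = (-15040 - 1*1534)/(-15742) = (-15040 - 1534)*(-1/15742) = -16574*(-1/15742) = 8287/7871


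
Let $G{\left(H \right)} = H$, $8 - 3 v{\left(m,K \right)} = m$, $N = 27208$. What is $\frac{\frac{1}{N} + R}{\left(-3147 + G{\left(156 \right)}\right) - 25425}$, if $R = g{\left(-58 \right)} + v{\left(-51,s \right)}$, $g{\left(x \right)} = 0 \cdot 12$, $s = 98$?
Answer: $- \frac{1605275}{2319427584} \approx -0.0006921$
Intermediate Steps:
$g{\left(x \right)} = 0$
$v{\left(m,K \right)} = \frac{8}{3} - \frac{m}{3}$
$R = \frac{59}{3}$ ($R = 0 + \left(\frac{8}{3} - -17\right) = 0 + \left(\frac{8}{3} + 17\right) = 0 + \frac{59}{3} = \frac{59}{3} \approx 19.667$)
$\frac{\frac{1}{N} + R}{\left(-3147 + G{\left(156 \right)}\right) - 25425} = \frac{\frac{1}{27208} + \frac{59}{3}}{\left(-3147 + 156\right) - 25425} = \frac{\frac{1}{27208} + \frac{59}{3}}{-2991 - 25425} = \frac{1605275}{81624 \left(-28416\right)} = \frac{1605275}{81624} \left(- \frac{1}{28416}\right) = - \frac{1605275}{2319427584}$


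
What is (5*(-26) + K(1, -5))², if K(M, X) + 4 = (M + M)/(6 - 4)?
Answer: 17689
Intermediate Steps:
K(M, X) = -4 + M (K(M, X) = -4 + (M + M)/(6 - 4) = -4 + (2*M)/2 = -4 + (2*M)*(½) = -4 + M)
(5*(-26) + K(1, -5))² = (5*(-26) + (-4 + 1))² = (-130 - 3)² = (-133)² = 17689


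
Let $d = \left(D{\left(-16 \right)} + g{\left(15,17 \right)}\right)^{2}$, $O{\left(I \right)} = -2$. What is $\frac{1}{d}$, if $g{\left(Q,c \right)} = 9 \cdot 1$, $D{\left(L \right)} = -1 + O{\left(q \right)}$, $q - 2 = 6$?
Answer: $\frac{1}{36} \approx 0.027778$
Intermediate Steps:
$q = 8$ ($q = 2 + 6 = 8$)
$D{\left(L \right)} = -3$ ($D{\left(L \right)} = -1 - 2 = -3$)
$g{\left(Q,c \right)} = 9$
$d = 36$ ($d = \left(-3 + 9\right)^{2} = 6^{2} = 36$)
$\frac{1}{d} = \frac{1}{36}$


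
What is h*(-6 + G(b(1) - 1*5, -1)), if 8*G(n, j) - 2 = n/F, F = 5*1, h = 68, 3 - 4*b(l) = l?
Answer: -7973/20 ≈ -398.65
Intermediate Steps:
b(l) = ¾ - l/4
F = 5
G(n, j) = ¼ + n/40 (G(n, j) = ¼ + (n/5)/8 = ¼ + n/40)
h*(-6 + G(b(1) - 1*5, -1)) = 68*(-6 + (¼ + ((¾ - ¼*1) - 1*5)/40)) = 68*(-6 + (¼ + ((¾ - ¼) - 5)/40)) = 68*(-6 + (¼ + (½ - 5)/40)) = 68*(-6 + (¼ + (1/40)*(-9/2))) = 68*(-6 + (¼ - 9/80)) = 68*(-6 + 11/80) = 68*(-469/80) = -7973/20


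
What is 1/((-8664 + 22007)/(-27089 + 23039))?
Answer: -4050/13343 ≈ -0.30353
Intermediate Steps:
1/((-8664 + 22007)/(-27089 + 23039)) = 1/(13343/(-4050)) = 1/(13343*(-1/4050)) = 1/(-13343/4050) = -4050/13343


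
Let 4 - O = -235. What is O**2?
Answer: 57121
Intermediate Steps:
O = 239 (O = 4 - 1*(-235) = 4 + 235 = 239)
O**2 = 239**2 = 57121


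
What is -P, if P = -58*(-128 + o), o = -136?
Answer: -15312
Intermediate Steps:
P = 15312 (P = -58*(-128 - 136) = -58*(-264) = 15312)
-P = -1*15312 = -15312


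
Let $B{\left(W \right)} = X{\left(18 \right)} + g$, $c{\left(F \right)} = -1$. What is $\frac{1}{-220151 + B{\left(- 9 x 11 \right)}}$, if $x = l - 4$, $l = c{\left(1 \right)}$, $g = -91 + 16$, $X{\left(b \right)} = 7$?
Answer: $- \frac{1}{220219} \approx -4.5409 \cdot 10^{-6}$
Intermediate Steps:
$g = -75$
$l = -1$
$x = -5$ ($x = -1 - 4 = -5$)
$B{\left(W \right)} = -68$ ($B{\left(W \right)} = 7 - 75 = -68$)
$\frac{1}{-220151 + B{\left(- 9 x 11 \right)}} = \frac{1}{-220151 - 68} = \frac{1}{-220219} = - \frac{1}{220219}$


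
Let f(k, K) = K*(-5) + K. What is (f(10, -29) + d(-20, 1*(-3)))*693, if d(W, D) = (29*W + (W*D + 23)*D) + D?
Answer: -496188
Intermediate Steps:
d(W, D) = D + 29*W + D*(23 + D*W) (d(W, D) = (29*W + (D*W + 23)*D) + D = (29*W + (23 + D*W)*D) + D = (29*W + D*(23 + D*W)) + D = D + 29*W + D*(23 + D*W))
f(k, K) = -4*K (f(k, K) = -5*K + K = -4*K)
(f(10, -29) + d(-20, 1*(-3)))*693 = (-4*(-29) + (24*(1*(-3)) + 29*(-20) - 20*(1*(-3))²))*693 = (116 + (24*(-3) - 580 - 20*(-3)²))*693 = (116 + (-72 - 580 - 20*9))*693 = (116 + (-72 - 580 - 180))*693 = (116 - 832)*693 = -716*693 = -496188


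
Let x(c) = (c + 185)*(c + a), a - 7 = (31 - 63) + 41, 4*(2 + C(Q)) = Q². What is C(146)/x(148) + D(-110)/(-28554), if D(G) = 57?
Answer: 24832379/259898508 ≈ 0.095546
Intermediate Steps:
C(Q) = -2 + Q²/4
a = 16 (a = 7 + ((31 - 63) + 41) = 7 + (-32 + 41) = 7 + 9 = 16)
x(c) = (16 + c)*(185 + c) (x(c) = (c + 185)*(c + 16) = (185 + c)*(16 + c) = (16 + c)*(185 + c))
C(146)/x(148) + D(-110)/(-28554) = (-2 + (¼)*146²)/(2960 + 148² + 201*148) + 57/(-28554) = (-2 + (¼)*21316)/(2960 + 21904 + 29748) + 57*(-1/28554) = (-2 + 5329)/54612 - 19/9518 = 5327*(1/54612) - 19/9518 = 5327/54612 - 19/9518 = 24832379/259898508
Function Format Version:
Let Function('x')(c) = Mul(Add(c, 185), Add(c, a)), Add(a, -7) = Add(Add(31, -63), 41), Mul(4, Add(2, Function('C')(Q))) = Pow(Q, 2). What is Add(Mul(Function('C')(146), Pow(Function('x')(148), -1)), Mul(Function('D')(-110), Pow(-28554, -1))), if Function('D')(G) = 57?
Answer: Rational(24832379, 259898508) ≈ 0.095546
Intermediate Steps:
Function('C')(Q) = Add(-2, Mul(Rational(1, 4), Pow(Q, 2)))
a = 16 (a = Add(7, Add(Add(31, -63), 41)) = Add(7, Add(-32, 41)) = Add(7, 9) = 16)
Function('x')(c) = Mul(Add(16, c), Add(185, c)) (Function('x')(c) = Mul(Add(c, 185), Add(c, 16)) = Mul(Add(185, c), Add(16, c)) = Mul(Add(16, c), Add(185, c)))
Add(Mul(Function('C')(146), Pow(Function('x')(148), -1)), Mul(Function('D')(-110), Pow(-28554, -1))) = Add(Mul(Add(-2, Mul(Rational(1, 4), Pow(146, 2))), Pow(Add(2960, Pow(148, 2), Mul(201, 148)), -1)), Mul(57, Pow(-28554, -1))) = Add(Mul(Add(-2, Mul(Rational(1, 4), 21316)), Pow(Add(2960, 21904, 29748), -1)), Mul(57, Rational(-1, 28554))) = Add(Mul(Add(-2, 5329), Pow(54612, -1)), Rational(-19, 9518)) = Add(Mul(5327, Rational(1, 54612)), Rational(-19, 9518)) = Add(Rational(5327, 54612), Rational(-19, 9518)) = Rational(24832379, 259898508)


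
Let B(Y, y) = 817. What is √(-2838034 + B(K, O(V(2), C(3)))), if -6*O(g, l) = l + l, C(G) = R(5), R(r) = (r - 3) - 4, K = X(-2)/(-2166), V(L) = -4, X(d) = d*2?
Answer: I*√2837217 ≈ 1684.4*I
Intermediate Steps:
X(d) = 2*d
K = 2/1083 (K = (2*(-2))/(-2166) = -4*(-1/2166) = 2/1083 ≈ 0.0018467)
R(r) = -7 + r (R(r) = (-3 + r) - 4 = -7 + r)
C(G) = -2 (C(G) = -7 + 5 = -2)
O(g, l) = -l/3 (O(g, l) = -(l + l)/6 = -l/3)
√(-2838034 + B(K, O(V(2), C(3)))) = √(-2838034 + 817) = √(-2837217) = I*√2837217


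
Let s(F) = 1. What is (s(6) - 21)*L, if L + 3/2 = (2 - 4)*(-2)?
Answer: -50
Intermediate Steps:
L = 5/2 (L = -3/2 + (2 - 4)*(-2) = -3/2 - 2*(-2) = -3/2 + 4 = 5/2 ≈ 2.5000)
(s(6) - 21)*L = (1 - 21)*(5/2) = -20*5/2 = -50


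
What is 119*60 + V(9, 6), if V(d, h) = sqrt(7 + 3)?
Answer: 7140 + sqrt(10) ≈ 7143.2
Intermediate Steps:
V(d, h) = sqrt(10)
119*60 + V(9, 6) = 119*60 + sqrt(10) = 7140 + sqrt(10)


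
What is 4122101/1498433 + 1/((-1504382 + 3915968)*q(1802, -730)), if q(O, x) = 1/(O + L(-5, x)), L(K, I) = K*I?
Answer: 4974485259451/1806800022369 ≈ 2.7532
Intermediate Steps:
L(K, I) = I*K
q(O, x) = 1/(O - 5*x) (q(O, x) = 1/(O + x*(-5)) = 1/(O - 5*x))
4122101/1498433 + 1/((-1504382 + 3915968)*q(1802, -730)) = 4122101/1498433 + 1/((-1504382 + 3915968)*(1/(1802 - 5*(-730)))) = 4122101*(1/1498433) + 1/(2411586*(1/(1802 + 3650))) = 4122101/1498433 + 1/(2411586*(1/5452)) = 4122101/1498433 + (1/2411586)*5452 = 4122101/1498433 + 2726/1205793 = 4974485259451/1806800022369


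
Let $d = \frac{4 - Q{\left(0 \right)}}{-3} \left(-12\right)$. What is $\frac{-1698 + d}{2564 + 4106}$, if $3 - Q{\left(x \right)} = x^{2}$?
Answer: $- \frac{847}{3335} \approx -0.25397$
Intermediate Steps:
$Q{\left(x \right)} = 3 - x^{2}$
$d = 4$ ($d = \frac{4 - \left(3 - 0^{2}\right)}{-3} \left(-12\right) = \left(4 - \left(3 - 0\right)\right) \left(- \frac{1}{3}\right) \left(-12\right) = \left(4 - \left(3 + 0\right)\right) \left(- \frac{1}{3}\right) \left(-12\right) = \left(4 - 3\right) \left(- \frac{1}{3}\right) \left(-12\right) = 1 \left(- \frac{1}{3}\right) \left(-12\right) = \left(- \frac{1}{3}\right) \left(-12\right) = 4$)
$\frac{-1698 + d}{2564 + 4106} = \frac{-1698 + 4}{2564 + 4106} = - \frac{1694}{6670} = \left(-1694\right) \frac{1}{6670} = - \frac{847}{3335}$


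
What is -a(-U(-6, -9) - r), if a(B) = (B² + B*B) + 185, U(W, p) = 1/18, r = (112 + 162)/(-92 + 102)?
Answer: -6855091/4050 ≈ -1692.6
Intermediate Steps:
r = 137/5 (r = 274/10 = 274*(⅒) = 137/5 ≈ 27.400)
U(W, p) = 1/18
a(B) = 185 + 2*B² (a(B) = (B² + B²) + 185 = 2*B² + 185 = 185 + 2*B²)
-a(-U(-6, -9) - r) = -(185 + 2*(-1*1/18 - 1*137/5)²) = -(185 + 2*(-1/18 - 137/5)²) = -(185 + 2*(-2471/90)²) = -(185 + 2*(6105841/8100)) = -(185 + 6105841/4050) = -1*6855091/4050 = -6855091/4050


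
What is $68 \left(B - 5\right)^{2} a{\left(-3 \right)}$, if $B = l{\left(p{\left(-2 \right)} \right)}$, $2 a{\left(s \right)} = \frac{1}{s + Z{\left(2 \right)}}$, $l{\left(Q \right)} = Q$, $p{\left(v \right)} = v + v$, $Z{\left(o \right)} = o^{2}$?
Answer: $2754$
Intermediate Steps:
$p{\left(v \right)} = 2 v$
$a{\left(s \right)} = \frac{1}{2 \left(4 + s\right)}$ ($a{\left(s \right)} = \frac{1}{2 \left(s + 2^{2}\right)} = \frac{1}{2 \left(s + 4\right)} = \frac{1}{2 \left(4 + s\right)}$)
$B = -4$ ($B = 2 \left(-2\right) = -4$)
$68 \left(B - 5\right)^{2} a{\left(-3 \right)} = 68 \left(-4 - 5\right)^{2} \frac{1}{2 \left(4 - 3\right)} = 68 \left(-9\right)^{2} \frac{1}{2 \cdot 1} = 68 \cdot 81 \cdot \frac{1}{2} \cdot 1 = 5508 \cdot \frac{1}{2} = 2754$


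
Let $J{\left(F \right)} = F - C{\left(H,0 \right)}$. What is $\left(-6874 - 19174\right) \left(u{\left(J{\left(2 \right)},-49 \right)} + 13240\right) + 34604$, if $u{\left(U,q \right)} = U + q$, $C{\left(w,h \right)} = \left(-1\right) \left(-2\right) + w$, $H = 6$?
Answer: $-343408276$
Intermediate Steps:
$C{\left(w,h \right)} = 2 + w$
$J{\left(F \right)} = -8 + F$ ($J{\left(F \right)} = F - \left(2 + 6\right) = F - 8 = -8 + F$)
$\left(-6874 - 19174\right) \left(u{\left(J{\left(2 \right)},-49 \right)} + 13240\right) + 34604 = \left(-6874 - 19174\right) \left(\left(\left(-8 + 2\right) - 49\right) + 13240\right) + 34604 = - 26048 \left(\left(-6 - 49\right) + 13240\right) + 34604 = - 26048 \left(-55 + 13240\right) + 34604 = \left(-26048\right) 13185 + 34604 = -343442880 + 34604 = -343408276$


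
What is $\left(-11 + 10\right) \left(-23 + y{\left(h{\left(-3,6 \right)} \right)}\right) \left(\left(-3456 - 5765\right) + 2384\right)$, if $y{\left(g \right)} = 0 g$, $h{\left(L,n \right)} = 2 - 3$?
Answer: $-157251$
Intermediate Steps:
$h{\left(L,n \right)} = -1$ ($h{\left(L,n \right)} = 2 - 3 = -1$)
$y{\left(g \right)} = 0$
$\left(-11 + 10\right) \left(-23 + y{\left(h{\left(-3,6 \right)} \right)}\right) \left(\left(-3456 - 5765\right) + 2384\right) = \left(-11 + 10\right) \left(-23 + 0\right) \left(\left(-3456 - 5765\right) + 2384\right) = \left(-1\right) \left(-23\right) \left(-9221 + 2384\right) = 23 \left(-6837\right) = -157251$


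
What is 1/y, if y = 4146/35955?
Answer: 11985/1382 ≈ 8.6722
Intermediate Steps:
y = 1382/11985 (y = 4146*(1/35955) = 1382/11985 ≈ 0.11531)
1/y = 1/(1382/11985) = 11985/1382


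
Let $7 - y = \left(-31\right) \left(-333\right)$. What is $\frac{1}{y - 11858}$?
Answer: $- \frac{1}{22174} \approx -4.5098 \cdot 10^{-5}$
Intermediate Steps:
$y = -10316$ ($y = 7 - \left(-31\right) \left(-333\right) = 7 - 10323 = -10316$)
$\frac{1}{y - 11858} = \frac{1}{-10316 - 11858} = \frac{1}{-22174} = - \frac{1}{22174}$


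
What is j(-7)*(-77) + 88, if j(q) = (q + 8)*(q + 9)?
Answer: -66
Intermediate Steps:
j(q) = (8 + q)*(9 + q)
j(-7)*(-77) + 88 = (72 + (-7)² + 17*(-7))*(-77) + 88 = (72 + 49 - 119)*(-77) + 88 = 2*(-77) + 88 = -154 + 88 = -66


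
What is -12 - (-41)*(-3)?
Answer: -135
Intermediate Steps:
-12 - (-41)*(-3) = -12 - 41*3 = -12 - 123 = -135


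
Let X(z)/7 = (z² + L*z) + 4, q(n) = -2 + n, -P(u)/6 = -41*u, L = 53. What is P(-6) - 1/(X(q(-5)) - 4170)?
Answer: -9440495/6396 ≈ -1476.0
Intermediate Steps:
P(u) = 246*u (P(u) = -(-246)*u = 246*u)
X(z) = 28 + 7*z² + 371*z (X(z) = 7*((z² + 53*z) + 4) = 7*(4 + z² + 53*z) = 28 + 7*z² + 371*z)
P(-6) - 1/(X(q(-5)) - 4170) = 246*(-6) - 1/((28 + 7*(-2 - 5)² + 371*(-2 - 5)) - 4170) = -1476 - 1/((28 + 7*(-7)² + 371*(-7)) - 4170) = -1476 - 1/((28 + 7*49 - 2597) - 4170) = -1476 - 1/((28 + 343 - 2597) - 4170) = -1476 - 1/(-2226 - 4170) = -1476 - 1/(-6396) = -1476 - 1*(-1/6396) = -1476 + 1/6396 = -9440495/6396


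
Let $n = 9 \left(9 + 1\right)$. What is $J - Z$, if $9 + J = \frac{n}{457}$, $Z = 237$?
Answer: $- \frac{112332}{457} \approx -245.8$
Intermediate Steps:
$n = 90$ ($n = 9 \cdot 10 = 90$)
$J = - \frac{4023}{457}$ ($J = -9 + \frac{90}{457} = - \frac{4023}{457} \approx -8.8031$)
$J - Z = - \frac{4023}{457} - 237 = - \frac{112332}{457}$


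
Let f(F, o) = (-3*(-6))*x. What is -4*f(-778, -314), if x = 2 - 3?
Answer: 72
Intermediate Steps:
x = -1
f(F, o) = -18 (f(F, o) = -3*(-6)*(-1) = 18*(-1) = -18)
-4*f(-778, -314) = -4*(-18) = 72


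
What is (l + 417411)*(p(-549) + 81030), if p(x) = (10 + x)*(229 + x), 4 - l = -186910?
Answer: 153202430750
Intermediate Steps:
l = 186914 (l = 4 - 1*(-186910) = 4 + 186910 = 186914)
(l + 417411)*(p(-549) + 81030) = (186914 + 417411)*((2290 + (-549)² + 239*(-549)) + 81030) = 604325*((2290 + 301401 - 131211) + 81030) = 604325*(172480 + 81030) = 604325*253510 = 153202430750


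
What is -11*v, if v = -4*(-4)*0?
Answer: 0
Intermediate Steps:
v = 0 (v = 16*0 = 0)
-11*v = -11*0 = 0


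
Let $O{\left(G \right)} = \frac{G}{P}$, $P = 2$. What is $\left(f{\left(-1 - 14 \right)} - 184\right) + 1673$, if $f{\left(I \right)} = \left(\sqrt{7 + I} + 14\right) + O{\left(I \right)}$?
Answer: $\frac{2991}{2} + 2 i \sqrt{2} \approx 1495.5 + 2.8284 i$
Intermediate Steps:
$O{\left(G \right)} = \frac{G}{2}$
$f{\left(I \right)} = 14 + \sqrt{7 + I} + \frac{I}{2}$ ($f{\left(I \right)} = \left(\sqrt{7 + I} + 14\right) + \frac{I}{2} = \left(14 + \sqrt{7 + I}\right) + \frac{I}{2} = 14 + \sqrt{7 + I} + \frac{I}{2}$)
$\left(f{\left(-1 - 14 \right)} - 184\right) + 1673 = \left(\left(14 + \sqrt{7 - 15} + \frac{-1 - 14}{2}\right) - 184\right) + 1673 = \left(\left(14 + \sqrt{7 - 15} + \frac{1}{2} \left(-15\right)\right) - 184\right) + 1673 = \left(\left(14 + \sqrt{-8} - \frac{15}{2}\right) - 184\right) + 1673 = \left(\left(14 + 2 i \sqrt{2} - \frac{15}{2}\right) - 184\right) + 1673 = \left(\left(\frac{13}{2} + 2 i \sqrt{2}\right) - 184\right) + 1673 = \left(- \frac{355}{2} + 2 i \sqrt{2}\right) + 1673 = \frac{2991}{2} + 2 i \sqrt{2}$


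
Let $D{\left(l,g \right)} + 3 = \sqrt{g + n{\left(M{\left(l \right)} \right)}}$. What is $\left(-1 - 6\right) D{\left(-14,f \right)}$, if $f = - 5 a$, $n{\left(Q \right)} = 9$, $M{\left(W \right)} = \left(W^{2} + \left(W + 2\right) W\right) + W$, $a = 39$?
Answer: $21 - 7 i \sqrt{186} \approx 21.0 - 95.467 i$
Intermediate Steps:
$M{\left(W \right)} = W + W^{2} + W \left(2 + W\right)$ ($M{\left(W \right)} = \left(W^{2} + \left(2 + W\right) W\right) + W = \left(W^{2} + W \left(2 + W\right)\right) + W = W + W^{2} + W \left(2 + W\right)$)
$f = -195$ ($f = \left(-5\right) 39 = -195$)
$D{\left(l,g \right)} = -3 + \sqrt{9 + g}$ ($D{\left(l,g \right)} = -3 + \sqrt{g + 9} = -3 + \sqrt{9 + g}$)
$\left(-1 - 6\right) D{\left(-14,f \right)} = \left(-1 - 6\right) \left(-3 + \sqrt{9 - 195}\right) = - 7 \left(-3 + \sqrt{-186}\right) = - 7 \left(-3 + i \sqrt{186}\right) = 21 - 7 i \sqrt{186}$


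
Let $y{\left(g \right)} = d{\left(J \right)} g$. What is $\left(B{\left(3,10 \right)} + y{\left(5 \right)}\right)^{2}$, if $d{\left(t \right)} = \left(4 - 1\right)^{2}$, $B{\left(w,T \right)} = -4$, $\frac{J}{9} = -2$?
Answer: $1681$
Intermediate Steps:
$J = -18$ ($J = 9 \left(-2\right) = -18$)
$d{\left(t \right)} = 9$ ($d{\left(t \right)} = 3^{2} = 9$)
$y{\left(g \right)} = 9 g$
$\left(B{\left(3,10 \right)} + y{\left(5 \right)}\right)^{2} = \left(-4 + 9 \cdot 5\right)^{2} = \left(-4 + 45\right)^{2} = 41^{2} = 1681$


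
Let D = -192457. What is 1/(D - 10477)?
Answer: -1/202934 ≈ -4.9277e-6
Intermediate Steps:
1/(D - 10477) = 1/(-192457 - 10477) = 1/(-202934) = -1/202934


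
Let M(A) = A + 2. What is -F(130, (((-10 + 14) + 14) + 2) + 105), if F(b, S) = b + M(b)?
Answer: -262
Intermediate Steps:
M(A) = 2 + A
F(b, S) = 2 + 2*b (F(b, S) = b + (2 + b) = 2 + 2*b)
-F(130, (((-10 + 14) + 14) + 2) + 105) = -(2 + 2*130) = -(2 + 260) = -1*262 = -262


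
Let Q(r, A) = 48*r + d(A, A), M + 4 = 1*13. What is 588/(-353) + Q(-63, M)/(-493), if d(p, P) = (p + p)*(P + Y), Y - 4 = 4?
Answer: 669570/174029 ≈ 3.8475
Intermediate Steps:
M = 9 (M = -4 + 1*13 = -4 + 13 = 9)
Y = 8 (Y = 4 + 4 = 8)
d(p, P) = 2*p*(8 + P) (d(p, P) = (p + p)*(P + 8) = (2*p)*(8 + P) = 2*p*(8 + P))
Q(r, A) = 48*r + 2*A*(8 + A)
588/(-353) + Q(-63, M)/(-493) = 588/(-353) + (48*(-63) + 2*9*(8 + 9))/(-493) = 588*(-1/353) + (-3024 + 2*9*17)*(-1/493) = -588/353 + (-3024 + 306)*(-1/493) = -588/353 - 2718*(-1/493) = -588/353 + 2718/493 = 669570/174029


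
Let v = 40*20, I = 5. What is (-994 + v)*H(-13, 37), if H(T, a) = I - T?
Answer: -3492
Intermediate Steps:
H(T, a) = 5 - T
v = 800
(-994 + v)*H(-13, 37) = (-994 + 800)*(5 - 1*(-13)) = -194*(5 + 13) = -194*18 = -3492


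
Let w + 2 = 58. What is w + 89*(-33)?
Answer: -2881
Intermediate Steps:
w = 56 (w = -2 + 58 = 56)
w + 89*(-33) = 56 + 89*(-33) = 56 - 2937 = -2881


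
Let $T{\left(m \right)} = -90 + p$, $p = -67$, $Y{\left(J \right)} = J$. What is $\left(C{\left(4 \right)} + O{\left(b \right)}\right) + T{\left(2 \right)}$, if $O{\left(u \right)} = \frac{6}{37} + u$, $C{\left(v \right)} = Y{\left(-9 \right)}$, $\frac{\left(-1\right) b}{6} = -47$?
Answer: $\frac{4298}{37} \approx 116.16$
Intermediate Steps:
$b = 282$ ($b = \left(-6\right) \left(-47\right) = 282$)
$C{\left(v \right)} = -9$
$T{\left(m \right)} = -157$ ($T{\left(m \right)} = -90 - 67 = -157$)
$O{\left(u \right)} = \frac{6}{37} + u$ ($O{\left(u \right)} = 6 \cdot \frac{1}{37} + u = \frac{6}{37} + u$)
$\left(C{\left(4 \right)} + O{\left(b \right)}\right) + T{\left(2 \right)} = \left(-9 + \left(\frac{6}{37} + 282\right)\right) - 157 = \left(-9 + \frac{10440}{37}\right) - 157 = \frac{10107}{37} - 157 = \frac{4298}{37}$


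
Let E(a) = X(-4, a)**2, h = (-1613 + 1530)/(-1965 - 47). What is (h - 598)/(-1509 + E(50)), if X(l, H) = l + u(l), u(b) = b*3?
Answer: 1203093/2521036 ≈ 0.47722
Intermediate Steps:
u(b) = 3*b
X(l, H) = 4*l (X(l, H) = l + 3*l = 4*l)
h = 83/2012 (h = -83/(-2012) = -83*(-1/2012) = 83/2012 ≈ 0.041252)
E(a) = 256 (E(a) = (4*(-4))**2 = (-16)**2 = 256)
(h - 598)/(-1509 + E(50)) = (83/2012 - 598)/(-1509 + 256) = -1203093/2012/(-1253) = -1203093/2012*(-1/1253) = 1203093/2521036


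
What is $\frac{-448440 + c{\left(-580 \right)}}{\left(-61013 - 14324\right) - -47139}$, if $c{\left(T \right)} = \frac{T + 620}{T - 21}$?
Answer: $\frac{134756240}{8473499} \approx 15.903$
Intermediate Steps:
$c{\left(T \right)} = \frac{620 + T}{-21 + T}$
$\frac{-448440 + c{\left(-580 \right)}}{\left(-61013 - 14324\right) - -47139} = \frac{-448440 + \frac{620 - 580}{-21 - 580}}{\left(-61013 - 14324\right) - -47139} = \frac{-448440 + \frac{1}{-601} \cdot 40}{-75337 + \left(-190787 + 237926\right)} = \frac{-448440 - \frac{40}{601}}{-75337 + 47139} = \frac{-448440 - \frac{40}{601}}{-28198} = \left(- \frac{269512480}{601}\right) \left(- \frac{1}{28198}\right) = \frac{134756240}{8473499}$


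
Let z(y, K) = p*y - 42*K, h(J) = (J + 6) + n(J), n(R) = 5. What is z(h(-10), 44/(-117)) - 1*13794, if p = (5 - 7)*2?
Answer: -537506/39 ≈ -13782.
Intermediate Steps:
p = -4 (p = -2*2 = -4)
h(J) = 11 + J (h(J) = (J + 6) + 5 = (6 + J) + 5 = 11 + J)
z(y, K) = -42*K - 4*y (z(y, K) = -4*y - 42*K = -42*K - 4*y)
z(h(-10), 44/(-117)) - 1*13794 = (-1848/(-117) - 4*(11 - 10)) - 1*13794 = (-1848*(-1)/117 - 4*1) - 13794 = (-42*(-44/117) - 4) - 13794 = (616/39 - 4) - 13794 = 460/39 - 13794 = -537506/39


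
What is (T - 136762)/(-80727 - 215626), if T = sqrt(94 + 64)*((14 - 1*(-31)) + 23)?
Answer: 136762/296353 - 68*sqrt(158)/296353 ≈ 0.45860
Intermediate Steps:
T = 68*sqrt(158) (T = sqrt(158)*((14 + 31) + 23) = sqrt(158)*(45 + 23) = sqrt(158)*68 = 68*sqrt(158) ≈ 854.75)
(T - 136762)/(-80727 - 215626) = (68*sqrt(158) - 136762)/(-80727 - 215626) = (-136762 + 68*sqrt(158))/(-296353) = (-136762 + 68*sqrt(158))*(-1/296353) = 136762/296353 - 68*sqrt(158)/296353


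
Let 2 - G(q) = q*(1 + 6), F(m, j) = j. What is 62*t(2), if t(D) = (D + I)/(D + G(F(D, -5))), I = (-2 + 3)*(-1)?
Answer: 62/39 ≈ 1.5897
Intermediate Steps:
G(q) = 2 - 7*q (G(q) = 2 - q*(1 + 6) = 2 - q*7 = 2 - 7*q)
I = -1 (I = 1*(-1) = -1)
t(D) = (-1 + D)/(37 + D) (t(D) = (D - 1)/(D + (2 - 7*(-5))) = (-1 + D)/(D + (2 + 35)) = (-1 + D)/(D + 37) = (-1 + D)/(37 + D))
62*t(2) = 62*((-1 + 2)/(37 + 2)) = 62*(1/39) = 62/39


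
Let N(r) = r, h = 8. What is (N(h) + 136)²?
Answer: 20736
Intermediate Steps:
(N(h) + 136)² = (8 + 136)² = 144² = 20736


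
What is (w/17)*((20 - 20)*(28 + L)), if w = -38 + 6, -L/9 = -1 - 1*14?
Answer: 0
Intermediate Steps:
L = 135 (L = -9*(-1 - 1*14) = -9*(-1 - 14) = -9*(-15) = 135)
w = -32
(w/17)*((20 - 20)*(28 + L)) = (-32/17)*((20 - 20)*(28 + 135)) = (-32*1/17)*(0*163) = -32/17*0 = 0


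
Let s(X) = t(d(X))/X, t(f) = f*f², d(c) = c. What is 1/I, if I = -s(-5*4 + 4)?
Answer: -1/256 ≈ -0.0039063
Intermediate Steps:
t(f) = f³
s(X) = X² (s(X) = X³/X = X²)
I = -256 (I = -(-5*4 + 4)² = -(-20 + 4)² = -1*(-16)² = -1*256 = -256)
1/I = 1/(-256) = -1/256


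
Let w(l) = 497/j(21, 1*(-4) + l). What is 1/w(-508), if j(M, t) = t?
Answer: -512/497 ≈ -1.0302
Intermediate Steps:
w(l) = 497/(-4 + l) (w(l) = 497/(1*(-4) + l) = 497/(-4 + l))
1/w(-508) = 1/(497/(-4 - 508)) = 1/(497/(-512)) = 1/(497*(-1/512)) = 1/(-497/512) = -512/497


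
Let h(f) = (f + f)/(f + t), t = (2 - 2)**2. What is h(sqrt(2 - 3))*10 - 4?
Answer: 16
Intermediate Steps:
t = 0 (t = 0**2 = 0)
h(f) = 2 (h(f) = (f + f)/(f + 0) = (2*f)/f = 2)
h(sqrt(2 - 3))*10 - 4 = 2*10 - 4 = 20 - 4 = 16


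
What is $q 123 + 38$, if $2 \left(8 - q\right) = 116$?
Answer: $-6112$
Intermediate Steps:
$q = -50$ ($q = 8 - 58 = -50$)
$q 123 + 38 = \left(-50\right) 123 + 38 = -6150 + 38 = -6112$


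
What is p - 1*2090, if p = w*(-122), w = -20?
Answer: 350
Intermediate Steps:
p = 2440 (p = -20*(-122) = 2440)
p - 1*2090 = 2440 - 1*2090 = 2440 - 2090 = 350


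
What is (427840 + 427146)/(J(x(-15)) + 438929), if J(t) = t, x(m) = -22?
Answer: 854986/438907 ≈ 1.9480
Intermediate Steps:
(427840 + 427146)/(J(x(-15)) + 438929) = (427840 + 427146)/(-22 + 438929) = 854986/438907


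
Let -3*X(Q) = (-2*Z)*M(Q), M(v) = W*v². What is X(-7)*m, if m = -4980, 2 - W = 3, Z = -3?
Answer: -488040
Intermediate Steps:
W = -1 (W = 2 - 1*3 = 2 - 3 = -1)
M(v) = -v²
X(Q) = 2*Q² (X(Q) = -(-2*(-3))*(-Q²)/3 = -2*(-Q²) = -(-2)*Q² = 2*Q²)
X(-7)*m = (2*(-7)²)*(-4980) = (2*49)*(-4980) = 98*(-4980) = -488040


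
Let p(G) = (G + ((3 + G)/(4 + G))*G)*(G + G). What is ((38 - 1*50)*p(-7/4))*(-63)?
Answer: 7203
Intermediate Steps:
p(G) = 2*G*(G + G*(3 + G)/(4 + G)) (p(G) = (G + ((3 + G)/(4 + G))*G)*(2*G) = (G + G*(3 + G)/(4 + G))*(2*G) = 2*G*(G + G*(3 + G)/(4 + G)))
((38 - 1*50)*p(-7/4))*(-63) = ((38 - 1*50)*((-7/4)²*(14 + 4*(-7/4))/(4 - 7/4)))*(-63) = ((38 - 50)*((-7*¼)²*(14 + 4*(-7*¼))/(4 - 7*¼)))*(-63) = -12*(-7/4)²*(14 + 4*(-7/4))/(4 - 7/4)*(-63) = -147*(14 - 7)/(4*9/4)*(-63) = -147*4*7/(4*9)*(-63) = -12*343/36*(-63) = -343/3*(-63) = 7203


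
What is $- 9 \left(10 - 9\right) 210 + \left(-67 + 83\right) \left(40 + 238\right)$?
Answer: $2558$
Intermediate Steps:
$- 9 \left(10 - 9\right) 210 + \left(-67 + 83\right) \left(40 + 238\right) = \left(-9\right) 1 \cdot 210 + 16 \cdot 278 = \left(-9\right) 210 + 4448 = -1890 + 4448 = 2558$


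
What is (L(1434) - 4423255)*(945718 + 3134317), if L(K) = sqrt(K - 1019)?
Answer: -18047035213925 + 4080035*sqrt(415) ≈ -1.8047e+13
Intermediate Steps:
L(K) = sqrt(-1019 + K)
(L(1434) - 4423255)*(945718 + 3134317) = (sqrt(-1019 + 1434) - 4423255)*(945718 + 3134317) = (sqrt(415) - 4423255)*4080035 = (-4423255 + sqrt(415))*4080035 = -18047035213925 + 4080035*sqrt(415)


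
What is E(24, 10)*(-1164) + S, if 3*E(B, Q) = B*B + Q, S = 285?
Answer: -227083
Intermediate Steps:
E(B, Q) = Q/3 + B**2/3 (E(B, Q) = (B*B + Q)/3 = (B**2 + Q)/3 = (Q + B**2)/3 = Q/3 + B**2/3)
E(24, 10)*(-1164) + S = ((1/3)*10 + (1/3)*24**2)*(-1164) + 285 = (10/3 + (1/3)*576)*(-1164) + 285 = (10/3 + 192)*(-1164) + 285 = (586/3)*(-1164) + 285 = -227368 + 285 = -227083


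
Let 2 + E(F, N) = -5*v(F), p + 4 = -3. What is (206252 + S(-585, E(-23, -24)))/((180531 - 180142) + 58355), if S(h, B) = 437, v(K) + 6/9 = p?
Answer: 29527/8392 ≈ 3.5185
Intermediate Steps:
p = -7 (p = -4 - 3 = -7)
v(K) = -23/3 (v(K) = -⅔ - 7 = -23/3)
E(F, N) = 109/3 (E(F, N) = -2 - 5*(-23/3) = -2 + 115/3 = 109/3)
(206252 + S(-585, E(-23, -24)))/((180531 - 180142) + 58355) = (206252 + 437)/((180531 - 180142) + 58355) = 206689/(389 + 58355) = 206689/58744 = 206689*(1/58744) = 29527/8392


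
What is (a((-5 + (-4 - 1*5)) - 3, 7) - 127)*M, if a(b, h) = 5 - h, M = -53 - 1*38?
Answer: 11739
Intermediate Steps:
M = -91 (M = -53 - 38 = -91)
(a((-5 + (-4 - 1*5)) - 3, 7) - 127)*M = ((5 - 1*7) - 127)*(-91) = ((5 - 7) - 127)*(-91) = (-2 - 127)*(-91) = -129*(-91) = 11739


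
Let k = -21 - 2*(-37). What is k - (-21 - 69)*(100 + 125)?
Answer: 20303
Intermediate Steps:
k = 53 (k = -21 - 1*(-74) = -21 + 74 = 53)
k - (-21 - 69)*(100 + 125) = 53 - (-21 - 69)*(100 + 125) = 53 - (-90)*225 = 53 - 1*(-20250) = 53 + 20250 = 20303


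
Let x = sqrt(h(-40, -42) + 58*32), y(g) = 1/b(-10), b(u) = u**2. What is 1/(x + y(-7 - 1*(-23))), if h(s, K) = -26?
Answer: -100/18299999 + 10000*sqrt(1830)/18299999 ≈ 0.023371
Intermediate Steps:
y(g) = 1/100 (y(g) = 1/((-10)**2) = 1/100)
x = sqrt(1830) (x = sqrt(-26 + 58*32) = sqrt(-26 + 1856) = sqrt(1830) ≈ 42.779)
1/(x + y(-7 - 1*(-23))) = 1/(sqrt(1830) + 1/100) = 1/(1/100 + sqrt(1830))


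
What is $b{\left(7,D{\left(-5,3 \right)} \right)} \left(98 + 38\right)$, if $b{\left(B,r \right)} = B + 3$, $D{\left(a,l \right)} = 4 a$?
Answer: $1360$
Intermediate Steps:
$b{\left(B,r \right)} = 3 + B$
$b{\left(7,D{\left(-5,3 \right)} \right)} \left(98 + 38\right) = \left(3 + 7\right) \left(98 + 38\right) = 10 \cdot 136 = 1360$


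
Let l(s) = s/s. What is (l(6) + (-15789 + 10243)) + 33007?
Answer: 27462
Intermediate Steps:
l(s) = 1
(l(6) + (-15789 + 10243)) + 33007 = (1 + (-15789 + 10243)) + 33007 = (1 - 5546) + 33007 = -5545 + 33007 = 27462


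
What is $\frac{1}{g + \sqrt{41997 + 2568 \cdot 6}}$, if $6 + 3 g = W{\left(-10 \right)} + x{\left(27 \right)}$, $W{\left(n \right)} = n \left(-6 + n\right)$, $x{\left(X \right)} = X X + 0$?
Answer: $\frac{2649}{263044} - \frac{9 \sqrt{57405}}{263044} \approx 0.0018729$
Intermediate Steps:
$x{\left(X \right)} = X^{2}$ ($x{\left(X \right)} = X^{2} + 0 = X^{2}$)
$g = \frac{883}{3}$ ($g = -2 + \frac{- 10 \left(-6 - 10\right) + 27^{2}}{3} = -2 + \frac{\left(-10\right) \left(-16\right) + 729}{3} = -2 + \frac{160 + 729}{3} = -2 + \frac{1}{3} \cdot 889 = -2 + \frac{889}{3} = \frac{883}{3} \approx 294.33$)
$\frac{1}{g + \sqrt{41997 + 2568 \cdot 6}} = \frac{1}{\frac{883}{3} + \sqrt{41997 + 2568 \cdot 6}} = \frac{1}{\frac{883}{3} + \sqrt{41997 + 15408}} = \frac{1}{\frac{883}{3} + \sqrt{57405}}$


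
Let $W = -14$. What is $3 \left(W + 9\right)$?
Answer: $-15$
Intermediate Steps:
$3 \left(W + 9\right) = 3 \left(-14 + 9\right) = 3 \left(-5\right) = -15$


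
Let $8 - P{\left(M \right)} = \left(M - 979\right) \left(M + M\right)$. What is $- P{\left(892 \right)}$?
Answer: $-155216$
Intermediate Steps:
$P{\left(M \right)} = 8 - 2 M \left(-979 + M\right)$ ($P{\left(M \right)} = 8 - \left(M - 979\right) \left(M + M\right) = 8 - \left(-979 + M\right) 2 M = 8 - 2 M \left(-979 + M\right)$)
$- P{\left(892 \right)} = - (8 - 2 \cdot 892^{2} + 1958 \cdot 892) = - (8 - 1591328 + 1746536) = \left(-1\right) 155216 = -155216$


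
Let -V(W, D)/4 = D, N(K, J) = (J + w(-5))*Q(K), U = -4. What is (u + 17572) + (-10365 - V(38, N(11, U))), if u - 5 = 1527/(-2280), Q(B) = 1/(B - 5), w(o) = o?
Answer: 5476051/760 ≈ 7205.3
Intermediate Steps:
Q(B) = 1/(-5 + B)
N(K, J) = (-5 + J)/(-5 + K) (N(K, J) = (J - 5)/(-5 + K) = (-5 + J)/(-5 + K))
V(W, D) = -4*D
u = 3291/760 (u = 5 + 1527/(-2280) = 5 + 1527*(-1/2280) = 5 - 509/760 = 3291/760 ≈ 4.3303)
(u + 17572) + (-10365 - V(38, N(11, U))) = (3291/760 + 17572) + (-10365 - (-4)*(-5 - 4)/(-5 + 11)) = 13358011/760 + (-10365 - (-4)*-9/6) = 13358011/760 + (-10365 - (-4)*(⅙)*(-9)) = 13358011/760 + (-10365 - (-4)*(-3)/2) = 13358011/760 + (-10365 - 1*6) = 13358011/760 + (-10365 - 6) = 13358011/760 - 10371 = 5476051/760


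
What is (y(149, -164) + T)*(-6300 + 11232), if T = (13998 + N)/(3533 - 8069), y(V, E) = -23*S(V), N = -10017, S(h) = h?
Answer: -710064287/42 ≈ -1.6906e+7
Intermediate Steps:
y(V, E) = -23*V
T = -1327/1512 (T = (13998 - 10017)/(3533 - 8069) = 3981/(-4536) = 3981*(-1/4536) = -1327/1512 ≈ -0.87765)
(y(149, -164) + T)*(-6300 + 11232) = (-23*149 - 1327/1512)*(-6300 + 11232) = (-3427 - 1327/1512)*4932 = -5182951/1512*4932 = -710064287/42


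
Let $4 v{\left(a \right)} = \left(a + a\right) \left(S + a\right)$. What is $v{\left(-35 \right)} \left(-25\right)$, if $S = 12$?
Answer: $- \frac{20125}{2} \approx -10063.0$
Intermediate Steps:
$v{\left(a \right)} = \frac{a \left(12 + a\right)}{2}$ ($v{\left(a \right)} = \frac{\left(a + a\right) \left(12 + a\right)}{4} = \frac{2 a \left(12 + a\right)}{4} = \frac{a \left(12 + a\right)}{2}$)
$v{\left(-35 \right)} \left(-25\right) = \frac{1}{2} \left(-35\right) \left(12 - 35\right) \left(-25\right) = \frac{1}{2} \left(-35\right) \left(-23\right) \left(-25\right) = \frac{805}{2} \left(-25\right) = - \frac{20125}{2}$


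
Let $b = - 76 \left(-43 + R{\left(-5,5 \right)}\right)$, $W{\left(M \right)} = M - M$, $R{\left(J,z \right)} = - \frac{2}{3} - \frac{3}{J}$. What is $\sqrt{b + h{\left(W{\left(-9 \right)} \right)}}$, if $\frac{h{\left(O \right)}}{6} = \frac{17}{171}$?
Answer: $\frac{\sqrt{29544810}}{95} \approx 57.216$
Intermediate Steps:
$R{\left(J,z \right)} = - \frac{2}{3} - \frac{3}{J}$ ($R{\left(J,z \right)} = \left(-2\right) \frac{1}{3} - \frac{3}{J} = - \frac{2}{3} - \frac{3}{J}$)
$W{\left(M \right)} = 0$
$h{\left(O \right)} = \frac{34}{57}$ ($h{\left(O \right)} = 6 \cdot \frac{17}{171} = \frac{34}{57}$)
$b = \frac{49096}{15}$ ($b = - 76 \left(-43 - \left(\frac{2}{3} + \frac{3}{-5}\right)\right) = - 76 \left(-43 - \frac{1}{15}\right) = \left(-76\right) \left(- \frac{646}{15}\right) = \frac{49096}{15} \approx 3273.1$)
$\sqrt{b + h{\left(W{\left(-9 \right)} \right)}} = \sqrt{\frac{49096}{15} + \frac{34}{57}} = \sqrt{\frac{310998}{95}} = \frac{\sqrt{29544810}}{95}$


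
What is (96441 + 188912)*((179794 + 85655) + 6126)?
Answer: 77494740975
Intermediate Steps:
(96441 + 188912)*((179794 + 85655) + 6126) = 285353*(265449 + 6126) = 285353*271575 = 77494740975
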